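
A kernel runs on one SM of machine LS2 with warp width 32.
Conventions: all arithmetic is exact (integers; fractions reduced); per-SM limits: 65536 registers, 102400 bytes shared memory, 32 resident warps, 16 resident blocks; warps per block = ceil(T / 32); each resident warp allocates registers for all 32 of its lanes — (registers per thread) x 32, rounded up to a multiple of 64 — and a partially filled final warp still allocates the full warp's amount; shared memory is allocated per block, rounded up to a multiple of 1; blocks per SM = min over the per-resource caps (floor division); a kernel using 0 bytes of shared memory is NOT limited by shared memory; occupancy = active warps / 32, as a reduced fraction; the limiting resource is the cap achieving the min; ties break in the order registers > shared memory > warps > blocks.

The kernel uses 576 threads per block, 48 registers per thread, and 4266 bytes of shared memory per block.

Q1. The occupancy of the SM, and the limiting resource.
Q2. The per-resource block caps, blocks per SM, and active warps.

Answer: occupancy 9/16, limited by warps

registers: 2 blocks
shared memory: 24 blocks
warps: 1 block
blocks: 16 blocks

Answer: 1 block, 18 active warps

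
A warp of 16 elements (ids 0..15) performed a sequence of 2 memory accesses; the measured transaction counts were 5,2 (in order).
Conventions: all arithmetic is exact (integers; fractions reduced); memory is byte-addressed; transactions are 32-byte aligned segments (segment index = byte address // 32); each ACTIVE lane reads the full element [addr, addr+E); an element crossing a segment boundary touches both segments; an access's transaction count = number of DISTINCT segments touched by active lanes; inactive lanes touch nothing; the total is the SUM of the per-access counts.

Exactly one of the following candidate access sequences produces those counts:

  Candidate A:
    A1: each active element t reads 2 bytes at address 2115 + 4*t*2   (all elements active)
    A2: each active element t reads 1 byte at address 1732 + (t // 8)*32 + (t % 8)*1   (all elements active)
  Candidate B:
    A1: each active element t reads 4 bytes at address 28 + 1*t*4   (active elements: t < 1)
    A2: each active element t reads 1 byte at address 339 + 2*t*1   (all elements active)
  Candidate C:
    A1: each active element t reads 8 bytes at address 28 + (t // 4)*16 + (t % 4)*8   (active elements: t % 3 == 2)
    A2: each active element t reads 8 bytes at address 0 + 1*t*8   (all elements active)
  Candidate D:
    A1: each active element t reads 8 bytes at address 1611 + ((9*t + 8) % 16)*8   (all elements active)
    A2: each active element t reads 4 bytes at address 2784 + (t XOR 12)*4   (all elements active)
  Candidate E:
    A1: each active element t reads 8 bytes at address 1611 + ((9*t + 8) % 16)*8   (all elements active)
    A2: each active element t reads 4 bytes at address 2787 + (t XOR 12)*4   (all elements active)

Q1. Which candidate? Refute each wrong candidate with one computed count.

A: A1 gives 4 transactions, not 5
B: A1 gives 1 transaction, not 5
C: A1 gives 3 transactions, not 5
E: A2 gives 3 transactions, not 2
D: all counts match (5,2)

Answer: D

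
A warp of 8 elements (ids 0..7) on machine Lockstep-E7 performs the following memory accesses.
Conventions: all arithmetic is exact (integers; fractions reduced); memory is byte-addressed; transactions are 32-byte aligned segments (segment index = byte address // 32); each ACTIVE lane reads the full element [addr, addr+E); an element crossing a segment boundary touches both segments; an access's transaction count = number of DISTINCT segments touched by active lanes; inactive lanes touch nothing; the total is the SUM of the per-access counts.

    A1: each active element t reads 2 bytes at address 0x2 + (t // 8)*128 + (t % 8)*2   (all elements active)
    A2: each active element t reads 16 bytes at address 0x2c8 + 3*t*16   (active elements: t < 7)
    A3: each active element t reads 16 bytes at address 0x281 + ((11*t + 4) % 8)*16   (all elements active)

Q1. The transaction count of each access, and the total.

A1: 1 transaction
A2: 10 transactions
A3: 5 transactions

Answer: 1,10,5; total 16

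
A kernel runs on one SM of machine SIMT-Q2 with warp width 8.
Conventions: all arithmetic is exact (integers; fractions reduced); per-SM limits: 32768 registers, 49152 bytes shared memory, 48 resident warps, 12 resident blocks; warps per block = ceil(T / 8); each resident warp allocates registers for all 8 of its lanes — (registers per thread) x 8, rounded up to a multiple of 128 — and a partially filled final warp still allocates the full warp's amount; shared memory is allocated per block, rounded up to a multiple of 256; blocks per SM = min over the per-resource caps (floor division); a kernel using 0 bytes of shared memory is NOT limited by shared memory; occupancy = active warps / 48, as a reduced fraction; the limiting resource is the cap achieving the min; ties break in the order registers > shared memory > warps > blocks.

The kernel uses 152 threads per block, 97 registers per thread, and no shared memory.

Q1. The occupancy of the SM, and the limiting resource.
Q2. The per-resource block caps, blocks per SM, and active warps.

Answer: occupancy 19/48, limited by registers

registers: 1 block
shared memory: no limit (kernel uses none)
warps: 2 blocks
blocks: 12 blocks

Answer: 1 block, 19 active warps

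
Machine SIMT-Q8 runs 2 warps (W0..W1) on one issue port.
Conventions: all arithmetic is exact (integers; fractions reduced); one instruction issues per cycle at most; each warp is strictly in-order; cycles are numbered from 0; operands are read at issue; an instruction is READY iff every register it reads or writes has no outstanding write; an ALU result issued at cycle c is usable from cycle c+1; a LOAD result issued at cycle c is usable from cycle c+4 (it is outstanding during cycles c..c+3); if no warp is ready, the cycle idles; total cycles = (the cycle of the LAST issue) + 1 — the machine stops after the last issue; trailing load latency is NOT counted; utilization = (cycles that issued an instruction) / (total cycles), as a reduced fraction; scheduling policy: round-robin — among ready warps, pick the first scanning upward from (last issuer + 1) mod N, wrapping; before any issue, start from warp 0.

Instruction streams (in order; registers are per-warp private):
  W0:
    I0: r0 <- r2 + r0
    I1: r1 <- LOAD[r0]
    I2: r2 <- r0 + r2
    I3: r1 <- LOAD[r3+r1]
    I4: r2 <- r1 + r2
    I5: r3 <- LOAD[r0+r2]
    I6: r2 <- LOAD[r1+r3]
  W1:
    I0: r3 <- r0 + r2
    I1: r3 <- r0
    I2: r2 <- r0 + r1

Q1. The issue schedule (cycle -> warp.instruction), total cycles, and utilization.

cycle 0: W0.I0
cycle 1: W1.I0
cycle 2: W0.I1
cycle 3: W1.I1
cycle 4: W0.I2
cycle 5: W1.I2
cycle 6: W0.I3
cycle 7: idle
cycle 8: idle
cycle 9: idle
cycle 10: W0.I4
cycle 11: W0.I5
cycle 12: idle
cycle 13: idle
cycle 14: idle
cycle 15: W0.I6

Answer: 16 cycles, utilization 5/8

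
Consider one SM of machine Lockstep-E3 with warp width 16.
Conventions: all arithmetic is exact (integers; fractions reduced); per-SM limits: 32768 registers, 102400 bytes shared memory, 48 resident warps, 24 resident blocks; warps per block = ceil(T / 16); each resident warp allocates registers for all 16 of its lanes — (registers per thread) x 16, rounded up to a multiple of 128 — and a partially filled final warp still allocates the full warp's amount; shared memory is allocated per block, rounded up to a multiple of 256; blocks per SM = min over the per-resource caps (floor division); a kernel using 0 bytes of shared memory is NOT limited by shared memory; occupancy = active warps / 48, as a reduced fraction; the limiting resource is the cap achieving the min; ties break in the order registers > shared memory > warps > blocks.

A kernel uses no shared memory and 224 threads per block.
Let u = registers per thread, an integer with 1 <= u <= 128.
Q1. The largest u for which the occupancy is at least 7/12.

Answer: u = 72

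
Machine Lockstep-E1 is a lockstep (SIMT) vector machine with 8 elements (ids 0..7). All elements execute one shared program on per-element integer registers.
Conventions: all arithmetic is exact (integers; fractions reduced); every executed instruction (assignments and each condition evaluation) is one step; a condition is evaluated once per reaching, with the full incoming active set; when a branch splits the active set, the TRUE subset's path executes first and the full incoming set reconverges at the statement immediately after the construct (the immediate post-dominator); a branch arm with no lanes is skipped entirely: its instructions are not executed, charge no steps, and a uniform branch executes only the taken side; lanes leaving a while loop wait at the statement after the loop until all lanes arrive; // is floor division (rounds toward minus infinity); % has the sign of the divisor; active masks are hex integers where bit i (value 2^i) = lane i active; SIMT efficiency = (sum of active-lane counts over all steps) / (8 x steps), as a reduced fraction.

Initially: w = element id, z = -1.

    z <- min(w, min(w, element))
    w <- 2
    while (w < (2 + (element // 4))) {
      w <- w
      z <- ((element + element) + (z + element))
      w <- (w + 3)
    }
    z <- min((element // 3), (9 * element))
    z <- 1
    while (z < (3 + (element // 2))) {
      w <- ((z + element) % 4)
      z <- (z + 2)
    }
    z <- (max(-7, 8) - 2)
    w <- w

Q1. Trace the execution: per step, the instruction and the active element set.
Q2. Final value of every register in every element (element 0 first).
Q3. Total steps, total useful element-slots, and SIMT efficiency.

step 0: z <- min(w, min(w, element)) 0xff
step 1: w <- 2                       0xff
step 2: eval (w < (2 + (element // 4))) 0xff
step 3: w <- w                       0xf0
step 4: z <- ((element + element) + (z + element)) 0xf0
step 5: w <- (w + 3)                 0xf0
step 6: eval (w < (2 + (element // 4))) 0xf0
step 7: z <- min((element // 3), (9 * element)) 0xff
step 8: z <- 1                       0xff
step 9: eval (z < (3 + (element // 2))) 0xff
step 10: w <- ((z + element) % 4)     0xff
step 11: z <- (z + 2)                 0xff
step 12: eval (z < (3 + (element // 2))) 0xff
step 13: w <- ((z + element) % 4)     0xfc
step 14: z <- (z + 2)                 0xfc
step 15: eval (z < (3 + (element // 2))) 0xfc
step 16: w <- ((z + element) % 4)     0xc0
step 17: z <- (z + 2)                 0xc0
step 18: eval (z < (3 + (element // 2))) 0xc0
step 19: z <- (max(-7, 8) - 2)        0xff
step 20: w <- w                       0xff

Answer: 21 steps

w: 1,2,1,2,3,0,3,0
z: 6,6,6,6,6,6,6,6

steps = 21; useful = 128; efficiency = 128/168 = 16/21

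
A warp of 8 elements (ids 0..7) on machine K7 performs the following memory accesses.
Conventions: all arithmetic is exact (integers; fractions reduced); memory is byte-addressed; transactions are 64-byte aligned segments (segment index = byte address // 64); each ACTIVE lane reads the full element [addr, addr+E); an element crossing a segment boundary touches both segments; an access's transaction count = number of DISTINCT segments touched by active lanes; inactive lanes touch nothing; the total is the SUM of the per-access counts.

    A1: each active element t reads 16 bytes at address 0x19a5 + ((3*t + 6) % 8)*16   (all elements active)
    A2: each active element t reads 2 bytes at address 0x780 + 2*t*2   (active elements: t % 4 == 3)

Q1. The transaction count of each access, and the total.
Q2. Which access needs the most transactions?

A1: 3 transactions
A2: 1 transaction

Answer: 3,1; total 4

Answer: A1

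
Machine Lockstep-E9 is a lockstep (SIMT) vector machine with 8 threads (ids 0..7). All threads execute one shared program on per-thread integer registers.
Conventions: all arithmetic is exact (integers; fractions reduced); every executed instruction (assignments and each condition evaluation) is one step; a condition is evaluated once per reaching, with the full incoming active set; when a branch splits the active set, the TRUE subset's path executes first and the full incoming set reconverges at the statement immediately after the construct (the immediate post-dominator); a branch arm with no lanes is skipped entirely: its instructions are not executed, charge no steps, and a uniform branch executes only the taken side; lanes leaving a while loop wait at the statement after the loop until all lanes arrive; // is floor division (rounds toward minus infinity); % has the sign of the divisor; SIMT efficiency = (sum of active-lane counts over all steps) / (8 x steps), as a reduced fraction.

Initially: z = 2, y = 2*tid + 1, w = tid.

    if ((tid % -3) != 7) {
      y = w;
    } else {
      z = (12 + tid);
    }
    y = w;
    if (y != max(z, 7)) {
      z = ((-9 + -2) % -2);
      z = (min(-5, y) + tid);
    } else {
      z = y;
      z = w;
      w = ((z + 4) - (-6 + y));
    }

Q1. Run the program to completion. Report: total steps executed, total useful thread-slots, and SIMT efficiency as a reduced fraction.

Answer: 9 steps, 49 useful, 49/72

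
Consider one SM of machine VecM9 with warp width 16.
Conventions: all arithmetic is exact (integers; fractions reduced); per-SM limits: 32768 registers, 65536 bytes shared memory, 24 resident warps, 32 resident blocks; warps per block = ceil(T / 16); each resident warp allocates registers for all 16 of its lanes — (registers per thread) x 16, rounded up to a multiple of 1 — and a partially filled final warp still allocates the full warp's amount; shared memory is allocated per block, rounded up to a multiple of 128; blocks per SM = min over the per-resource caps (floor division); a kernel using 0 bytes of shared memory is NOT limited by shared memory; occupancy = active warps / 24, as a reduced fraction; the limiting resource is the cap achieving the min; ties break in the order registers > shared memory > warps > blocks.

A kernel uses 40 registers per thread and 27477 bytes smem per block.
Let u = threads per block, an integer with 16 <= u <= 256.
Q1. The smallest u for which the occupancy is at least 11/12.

Answer: u = 161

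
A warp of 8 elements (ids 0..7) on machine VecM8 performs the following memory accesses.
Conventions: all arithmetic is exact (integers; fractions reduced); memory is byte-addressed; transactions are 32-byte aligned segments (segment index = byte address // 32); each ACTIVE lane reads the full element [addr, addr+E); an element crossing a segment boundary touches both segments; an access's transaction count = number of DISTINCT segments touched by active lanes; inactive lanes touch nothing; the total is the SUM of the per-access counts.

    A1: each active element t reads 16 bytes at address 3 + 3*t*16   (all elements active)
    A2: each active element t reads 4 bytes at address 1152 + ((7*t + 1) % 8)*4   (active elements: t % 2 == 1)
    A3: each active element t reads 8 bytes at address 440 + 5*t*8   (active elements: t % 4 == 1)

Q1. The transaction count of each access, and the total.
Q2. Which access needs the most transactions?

A1: 12 transactions
A2: 1 transaction
A3: 2 transactions

Answer: 12,1,2; total 15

Answer: A1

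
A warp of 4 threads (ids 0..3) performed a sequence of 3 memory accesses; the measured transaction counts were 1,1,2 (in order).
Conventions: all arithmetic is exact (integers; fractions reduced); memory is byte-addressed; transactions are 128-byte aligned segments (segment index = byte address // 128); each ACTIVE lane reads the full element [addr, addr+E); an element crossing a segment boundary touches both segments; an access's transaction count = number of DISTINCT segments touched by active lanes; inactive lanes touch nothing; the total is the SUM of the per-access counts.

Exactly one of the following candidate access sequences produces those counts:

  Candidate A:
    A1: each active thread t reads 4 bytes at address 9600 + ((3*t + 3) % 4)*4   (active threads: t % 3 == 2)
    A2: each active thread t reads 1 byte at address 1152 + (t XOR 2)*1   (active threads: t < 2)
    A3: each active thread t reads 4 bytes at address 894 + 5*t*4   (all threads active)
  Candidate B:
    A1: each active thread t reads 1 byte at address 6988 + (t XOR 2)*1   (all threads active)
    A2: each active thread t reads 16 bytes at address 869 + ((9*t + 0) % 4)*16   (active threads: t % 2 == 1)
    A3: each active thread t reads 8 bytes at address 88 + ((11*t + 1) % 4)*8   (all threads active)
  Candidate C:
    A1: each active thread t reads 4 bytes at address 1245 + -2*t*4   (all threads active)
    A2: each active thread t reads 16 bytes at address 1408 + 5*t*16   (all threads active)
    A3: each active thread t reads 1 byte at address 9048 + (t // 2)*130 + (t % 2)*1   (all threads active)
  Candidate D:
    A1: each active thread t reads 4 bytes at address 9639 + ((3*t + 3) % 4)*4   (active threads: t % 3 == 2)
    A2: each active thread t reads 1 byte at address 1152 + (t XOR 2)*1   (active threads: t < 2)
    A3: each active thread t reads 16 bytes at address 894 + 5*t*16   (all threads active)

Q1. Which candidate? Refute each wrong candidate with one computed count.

B: A2 gives 2 transactions, not 1
C: A2 gives 2 transactions, not 1
D: A3 gives 3 transactions, not 2
A: all counts match (1,1,2)

Answer: A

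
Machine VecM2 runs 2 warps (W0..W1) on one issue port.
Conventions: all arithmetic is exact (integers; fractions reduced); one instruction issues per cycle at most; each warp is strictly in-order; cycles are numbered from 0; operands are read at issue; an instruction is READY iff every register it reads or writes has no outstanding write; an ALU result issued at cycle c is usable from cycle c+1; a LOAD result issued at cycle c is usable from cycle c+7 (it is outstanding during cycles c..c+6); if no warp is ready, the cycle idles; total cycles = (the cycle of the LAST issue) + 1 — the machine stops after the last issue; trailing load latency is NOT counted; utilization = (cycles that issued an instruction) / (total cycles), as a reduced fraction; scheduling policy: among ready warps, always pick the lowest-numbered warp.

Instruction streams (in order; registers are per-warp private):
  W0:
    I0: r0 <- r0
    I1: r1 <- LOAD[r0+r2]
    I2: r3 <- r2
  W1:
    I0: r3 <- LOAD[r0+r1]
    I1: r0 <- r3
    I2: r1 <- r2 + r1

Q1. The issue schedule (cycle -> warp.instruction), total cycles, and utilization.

cycle 0: W0.I0
cycle 1: W0.I1
cycle 2: W0.I2
cycle 3: W1.I0
cycle 4: idle
cycle 5: idle
cycle 6: idle
cycle 7: idle
cycle 8: idle
cycle 9: idle
cycle 10: W1.I1
cycle 11: W1.I2

Answer: 12 cycles, utilization 1/2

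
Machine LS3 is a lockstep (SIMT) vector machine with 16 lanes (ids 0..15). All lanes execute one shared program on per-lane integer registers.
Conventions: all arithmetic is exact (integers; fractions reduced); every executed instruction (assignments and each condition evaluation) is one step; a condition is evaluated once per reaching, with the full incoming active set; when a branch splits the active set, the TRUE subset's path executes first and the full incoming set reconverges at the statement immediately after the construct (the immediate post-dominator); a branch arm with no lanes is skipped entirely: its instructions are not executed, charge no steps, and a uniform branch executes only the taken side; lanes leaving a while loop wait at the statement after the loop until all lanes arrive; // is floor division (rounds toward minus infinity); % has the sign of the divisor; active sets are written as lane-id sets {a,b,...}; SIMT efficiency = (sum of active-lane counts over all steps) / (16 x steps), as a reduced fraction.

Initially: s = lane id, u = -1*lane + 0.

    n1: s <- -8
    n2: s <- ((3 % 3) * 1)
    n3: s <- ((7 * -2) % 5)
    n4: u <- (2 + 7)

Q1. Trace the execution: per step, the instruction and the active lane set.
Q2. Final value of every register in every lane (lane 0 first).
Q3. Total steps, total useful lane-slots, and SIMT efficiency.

step 0: s <- -8                      {0,1,2,3,4,5,6,7,8,9,10,11,12,13,14,15}
step 1: s <- ((3 % 3) * 1)           {0,1,2,3,4,5,6,7,8,9,10,11,12,13,14,15}
step 2: s <- ((7 * -2) % 5)          {0,1,2,3,4,5,6,7,8,9,10,11,12,13,14,15}
step 3: u <- (2 + 7)                 {0,1,2,3,4,5,6,7,8,9,10,11,12,13,14,15}

Answer: 4 steps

s: 1,1,1,1,1,1,1,1,1,1,1,1,1,1,1,1
u: 9,9,9,9,9,9,9,9,9,9,9,9,9,9,9,9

steps = 4; useful = 64; efficiency = 64/64 = 1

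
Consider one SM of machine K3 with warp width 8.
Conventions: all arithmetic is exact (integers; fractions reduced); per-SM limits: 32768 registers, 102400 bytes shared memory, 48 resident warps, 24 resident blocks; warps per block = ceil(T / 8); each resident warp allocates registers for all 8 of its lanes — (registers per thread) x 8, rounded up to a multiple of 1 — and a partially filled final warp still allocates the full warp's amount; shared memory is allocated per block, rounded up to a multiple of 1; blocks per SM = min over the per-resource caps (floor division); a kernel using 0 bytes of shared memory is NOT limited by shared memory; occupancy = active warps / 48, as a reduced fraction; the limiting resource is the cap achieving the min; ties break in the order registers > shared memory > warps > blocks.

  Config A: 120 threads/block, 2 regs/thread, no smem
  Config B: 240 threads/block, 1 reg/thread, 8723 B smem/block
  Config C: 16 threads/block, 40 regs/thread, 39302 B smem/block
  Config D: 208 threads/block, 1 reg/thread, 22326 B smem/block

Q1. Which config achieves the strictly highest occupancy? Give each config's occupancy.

occupancies: A 15/16, B 5/8, C 1/12, D 13/24

Answer: A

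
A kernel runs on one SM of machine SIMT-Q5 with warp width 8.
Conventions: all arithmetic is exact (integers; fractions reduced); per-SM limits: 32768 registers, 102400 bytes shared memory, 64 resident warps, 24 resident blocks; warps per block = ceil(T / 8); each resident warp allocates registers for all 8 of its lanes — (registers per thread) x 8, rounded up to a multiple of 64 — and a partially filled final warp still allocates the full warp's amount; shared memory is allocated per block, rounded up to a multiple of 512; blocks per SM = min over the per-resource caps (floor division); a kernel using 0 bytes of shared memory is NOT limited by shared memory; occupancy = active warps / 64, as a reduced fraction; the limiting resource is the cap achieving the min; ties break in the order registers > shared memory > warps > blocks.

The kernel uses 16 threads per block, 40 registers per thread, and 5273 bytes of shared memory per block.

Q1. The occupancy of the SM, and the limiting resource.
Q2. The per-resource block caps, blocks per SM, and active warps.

Answer: occupancy 9/16, limited by shared memory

registers: 51 blocks
shared memory: 18 blocks
warps: 32 blocks
blocks: 24 blocks

Answer: 18 blocks, 36 active warps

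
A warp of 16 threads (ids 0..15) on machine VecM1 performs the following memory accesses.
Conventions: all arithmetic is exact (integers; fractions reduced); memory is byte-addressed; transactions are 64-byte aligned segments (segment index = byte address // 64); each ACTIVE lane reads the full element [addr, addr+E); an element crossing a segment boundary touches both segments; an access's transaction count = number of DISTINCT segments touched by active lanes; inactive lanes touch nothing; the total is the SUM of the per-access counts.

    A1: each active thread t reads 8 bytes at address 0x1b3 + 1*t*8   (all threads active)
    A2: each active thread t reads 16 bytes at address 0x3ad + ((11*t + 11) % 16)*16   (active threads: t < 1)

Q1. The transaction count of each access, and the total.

A1: 3 transactions
A2: 1 transaction

Answer: 3,1; total 4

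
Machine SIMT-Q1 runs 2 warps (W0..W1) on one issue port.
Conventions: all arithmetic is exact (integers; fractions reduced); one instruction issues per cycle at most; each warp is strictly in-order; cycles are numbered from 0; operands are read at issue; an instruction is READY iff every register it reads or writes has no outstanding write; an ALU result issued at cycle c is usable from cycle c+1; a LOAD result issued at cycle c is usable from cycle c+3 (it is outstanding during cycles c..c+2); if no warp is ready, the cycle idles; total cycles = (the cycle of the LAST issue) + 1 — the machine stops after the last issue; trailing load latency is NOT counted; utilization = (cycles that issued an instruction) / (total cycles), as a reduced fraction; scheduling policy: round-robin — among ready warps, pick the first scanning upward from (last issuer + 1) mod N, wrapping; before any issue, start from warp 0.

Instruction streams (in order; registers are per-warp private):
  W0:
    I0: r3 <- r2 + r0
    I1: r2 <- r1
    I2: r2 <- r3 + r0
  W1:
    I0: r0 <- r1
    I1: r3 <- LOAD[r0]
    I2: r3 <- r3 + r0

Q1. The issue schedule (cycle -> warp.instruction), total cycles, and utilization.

cycle 0: W0.I0
cycle 1: W1.I0
cycle 2: W0.I1
cycle 3: W1.I1
cycle 4: W0.I2
cycle 5: idle
cycle 6: W1.I2

Answer: 7 cycles, utilization 6/7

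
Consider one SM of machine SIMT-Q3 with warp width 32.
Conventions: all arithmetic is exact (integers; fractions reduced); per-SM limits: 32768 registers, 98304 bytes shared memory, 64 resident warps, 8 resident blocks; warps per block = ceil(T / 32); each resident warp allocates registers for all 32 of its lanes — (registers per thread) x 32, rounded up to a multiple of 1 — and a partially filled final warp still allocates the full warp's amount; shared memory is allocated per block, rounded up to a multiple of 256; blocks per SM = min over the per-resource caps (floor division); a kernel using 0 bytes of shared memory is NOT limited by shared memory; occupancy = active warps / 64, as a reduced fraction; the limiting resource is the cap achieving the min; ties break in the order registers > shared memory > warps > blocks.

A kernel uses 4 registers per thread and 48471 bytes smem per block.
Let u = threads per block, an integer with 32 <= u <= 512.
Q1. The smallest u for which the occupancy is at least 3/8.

Answer: u = 353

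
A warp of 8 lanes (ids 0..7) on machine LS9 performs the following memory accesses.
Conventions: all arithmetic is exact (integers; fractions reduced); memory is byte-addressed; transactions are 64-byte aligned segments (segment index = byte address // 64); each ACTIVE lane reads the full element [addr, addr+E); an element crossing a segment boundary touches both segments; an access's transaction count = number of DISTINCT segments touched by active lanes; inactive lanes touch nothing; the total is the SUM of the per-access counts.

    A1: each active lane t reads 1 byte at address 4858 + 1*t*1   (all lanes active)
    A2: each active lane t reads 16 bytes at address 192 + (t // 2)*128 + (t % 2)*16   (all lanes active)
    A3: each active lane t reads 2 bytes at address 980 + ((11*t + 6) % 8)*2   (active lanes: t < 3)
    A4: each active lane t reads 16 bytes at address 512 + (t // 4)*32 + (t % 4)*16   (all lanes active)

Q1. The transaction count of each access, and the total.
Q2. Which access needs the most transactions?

A1: 2 transactions
A2: 4 transactions
A3: 1 transaction
A4: 2 transactions

Answer: 2,4,1,2; total 9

Answer: A2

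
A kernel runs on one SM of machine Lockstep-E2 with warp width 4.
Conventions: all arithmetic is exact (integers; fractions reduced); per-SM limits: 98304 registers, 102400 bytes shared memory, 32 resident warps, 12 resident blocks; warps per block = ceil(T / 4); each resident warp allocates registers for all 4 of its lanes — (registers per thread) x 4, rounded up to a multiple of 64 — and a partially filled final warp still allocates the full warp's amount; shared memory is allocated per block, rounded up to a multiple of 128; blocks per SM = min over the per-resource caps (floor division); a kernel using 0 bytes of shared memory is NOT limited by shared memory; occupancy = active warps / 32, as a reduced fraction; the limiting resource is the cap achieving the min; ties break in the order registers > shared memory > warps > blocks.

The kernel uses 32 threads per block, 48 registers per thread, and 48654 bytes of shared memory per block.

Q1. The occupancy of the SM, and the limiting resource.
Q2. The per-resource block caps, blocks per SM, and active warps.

Answer: occupancy 1/2, limited by shared memory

registers: 64 blocks
shared memory: 2 blocks
warps: 4 blocks
blocks: 12 blocks

Answer: 2 blocks, 16 active warps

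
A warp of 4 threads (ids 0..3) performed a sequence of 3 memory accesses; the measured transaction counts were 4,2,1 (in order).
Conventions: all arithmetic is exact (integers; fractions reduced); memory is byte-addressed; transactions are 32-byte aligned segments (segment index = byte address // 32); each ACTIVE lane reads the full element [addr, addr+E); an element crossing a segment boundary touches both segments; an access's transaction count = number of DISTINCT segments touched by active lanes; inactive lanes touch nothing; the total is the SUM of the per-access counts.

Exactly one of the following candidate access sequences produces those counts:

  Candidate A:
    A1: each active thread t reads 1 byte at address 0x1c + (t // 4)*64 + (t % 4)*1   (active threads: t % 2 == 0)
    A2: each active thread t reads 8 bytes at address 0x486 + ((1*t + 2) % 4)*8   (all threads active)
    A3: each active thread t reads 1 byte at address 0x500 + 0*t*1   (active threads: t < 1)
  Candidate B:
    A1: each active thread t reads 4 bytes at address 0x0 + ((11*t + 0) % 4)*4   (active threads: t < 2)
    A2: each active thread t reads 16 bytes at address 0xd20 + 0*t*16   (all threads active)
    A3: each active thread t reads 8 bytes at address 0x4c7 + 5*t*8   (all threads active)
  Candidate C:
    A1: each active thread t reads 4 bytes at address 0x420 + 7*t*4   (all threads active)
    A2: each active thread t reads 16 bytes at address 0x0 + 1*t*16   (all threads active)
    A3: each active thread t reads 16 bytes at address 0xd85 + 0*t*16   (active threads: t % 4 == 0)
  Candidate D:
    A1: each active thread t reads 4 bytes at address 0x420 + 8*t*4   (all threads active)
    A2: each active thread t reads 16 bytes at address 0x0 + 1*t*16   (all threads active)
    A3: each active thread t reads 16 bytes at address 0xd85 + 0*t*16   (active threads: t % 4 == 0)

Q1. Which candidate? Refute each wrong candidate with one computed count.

A: A1 gives 1 transaction, not 4
B: A1 gives 1 transaction, not 4
C: A1 gives 3 transactions, not 4
D: all counts match (4,2,1)

Answer: D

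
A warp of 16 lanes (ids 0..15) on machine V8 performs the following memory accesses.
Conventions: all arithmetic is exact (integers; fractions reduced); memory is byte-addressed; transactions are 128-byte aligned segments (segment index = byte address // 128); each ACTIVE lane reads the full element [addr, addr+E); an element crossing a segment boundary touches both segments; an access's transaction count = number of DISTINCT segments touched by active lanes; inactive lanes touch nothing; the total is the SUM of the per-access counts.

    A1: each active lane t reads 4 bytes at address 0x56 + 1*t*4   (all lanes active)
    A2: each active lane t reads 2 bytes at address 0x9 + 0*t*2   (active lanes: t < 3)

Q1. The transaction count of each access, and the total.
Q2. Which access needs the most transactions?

A1: 2 transactions
A2: 1 transaction

Answer: 2,1; total 3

Answer: A1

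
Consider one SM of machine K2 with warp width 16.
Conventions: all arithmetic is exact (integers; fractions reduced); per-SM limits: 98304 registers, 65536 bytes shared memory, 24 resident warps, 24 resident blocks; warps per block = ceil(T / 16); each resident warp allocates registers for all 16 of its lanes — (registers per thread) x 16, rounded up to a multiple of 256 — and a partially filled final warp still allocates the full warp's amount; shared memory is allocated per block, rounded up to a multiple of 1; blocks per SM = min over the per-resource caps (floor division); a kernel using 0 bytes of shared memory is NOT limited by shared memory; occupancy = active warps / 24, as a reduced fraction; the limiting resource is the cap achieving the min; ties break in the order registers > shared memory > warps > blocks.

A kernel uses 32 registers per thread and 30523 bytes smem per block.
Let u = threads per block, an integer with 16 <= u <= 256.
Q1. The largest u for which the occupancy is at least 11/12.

Answer: u = 192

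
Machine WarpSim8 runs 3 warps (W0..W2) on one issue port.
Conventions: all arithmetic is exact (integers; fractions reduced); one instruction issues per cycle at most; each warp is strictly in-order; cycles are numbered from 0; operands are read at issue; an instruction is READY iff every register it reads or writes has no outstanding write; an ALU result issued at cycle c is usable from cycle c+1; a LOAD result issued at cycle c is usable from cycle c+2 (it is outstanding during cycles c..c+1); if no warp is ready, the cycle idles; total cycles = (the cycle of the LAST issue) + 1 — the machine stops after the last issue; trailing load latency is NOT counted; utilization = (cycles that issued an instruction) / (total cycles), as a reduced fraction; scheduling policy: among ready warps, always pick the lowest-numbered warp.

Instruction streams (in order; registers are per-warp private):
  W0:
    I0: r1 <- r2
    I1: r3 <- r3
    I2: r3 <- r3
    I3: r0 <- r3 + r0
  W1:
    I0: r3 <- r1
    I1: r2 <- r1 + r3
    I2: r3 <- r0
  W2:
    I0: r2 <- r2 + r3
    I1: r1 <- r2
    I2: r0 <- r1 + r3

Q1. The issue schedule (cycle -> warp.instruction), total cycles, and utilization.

cycle 0: W0.I0
cycle 1: W0.I1
cycle 2: W0.I2
cycle 3: W0.I3
cycle 4: W1.I0
cycle 5: W1.I1
cycle 6: W1.I2
cycle 7: W2.I0
cycle 8: W2.I1
cycle 9: W2.I2

Answer: 10 cycles, utilization 1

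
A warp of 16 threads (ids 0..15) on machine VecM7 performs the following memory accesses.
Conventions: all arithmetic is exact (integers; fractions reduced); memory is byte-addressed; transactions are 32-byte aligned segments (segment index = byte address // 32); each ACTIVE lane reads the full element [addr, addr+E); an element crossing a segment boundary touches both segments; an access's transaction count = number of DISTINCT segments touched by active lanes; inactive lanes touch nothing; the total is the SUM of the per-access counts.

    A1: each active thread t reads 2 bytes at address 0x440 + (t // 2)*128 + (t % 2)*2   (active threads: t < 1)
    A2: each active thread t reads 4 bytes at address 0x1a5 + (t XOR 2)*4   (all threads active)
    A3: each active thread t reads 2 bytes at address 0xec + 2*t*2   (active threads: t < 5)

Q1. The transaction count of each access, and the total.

A1: 1 transaction
A2: 3 transactions
A3: 1 transaction

Answer: 1,3,1; total 5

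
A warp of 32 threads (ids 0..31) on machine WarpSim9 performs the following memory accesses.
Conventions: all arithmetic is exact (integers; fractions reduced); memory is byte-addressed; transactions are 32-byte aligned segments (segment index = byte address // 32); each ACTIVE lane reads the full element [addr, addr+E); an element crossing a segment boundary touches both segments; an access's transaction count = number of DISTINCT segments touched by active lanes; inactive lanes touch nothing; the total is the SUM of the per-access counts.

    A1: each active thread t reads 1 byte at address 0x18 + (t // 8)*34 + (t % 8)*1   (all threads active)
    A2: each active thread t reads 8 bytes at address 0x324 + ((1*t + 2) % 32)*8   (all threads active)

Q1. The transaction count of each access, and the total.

A1: 5 transactions
A2: 9 transactions

Answer: 5,9; total 14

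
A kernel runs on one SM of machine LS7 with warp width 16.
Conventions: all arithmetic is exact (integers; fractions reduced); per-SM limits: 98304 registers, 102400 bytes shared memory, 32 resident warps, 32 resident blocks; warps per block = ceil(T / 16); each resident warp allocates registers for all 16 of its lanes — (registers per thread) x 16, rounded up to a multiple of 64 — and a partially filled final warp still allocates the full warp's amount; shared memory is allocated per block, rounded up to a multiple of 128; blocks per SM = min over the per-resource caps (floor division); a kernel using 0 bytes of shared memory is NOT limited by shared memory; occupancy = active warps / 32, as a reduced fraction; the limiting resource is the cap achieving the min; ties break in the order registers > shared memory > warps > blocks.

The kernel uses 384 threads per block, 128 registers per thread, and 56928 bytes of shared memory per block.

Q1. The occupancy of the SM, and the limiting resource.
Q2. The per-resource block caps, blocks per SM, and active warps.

Answer: occupancy 3/4, limited by shared memory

registers: 2 blocks
shared memory: 1 block
warps: 1 block
blocks: 32 blocks

Answer: 1 block, 24 active warps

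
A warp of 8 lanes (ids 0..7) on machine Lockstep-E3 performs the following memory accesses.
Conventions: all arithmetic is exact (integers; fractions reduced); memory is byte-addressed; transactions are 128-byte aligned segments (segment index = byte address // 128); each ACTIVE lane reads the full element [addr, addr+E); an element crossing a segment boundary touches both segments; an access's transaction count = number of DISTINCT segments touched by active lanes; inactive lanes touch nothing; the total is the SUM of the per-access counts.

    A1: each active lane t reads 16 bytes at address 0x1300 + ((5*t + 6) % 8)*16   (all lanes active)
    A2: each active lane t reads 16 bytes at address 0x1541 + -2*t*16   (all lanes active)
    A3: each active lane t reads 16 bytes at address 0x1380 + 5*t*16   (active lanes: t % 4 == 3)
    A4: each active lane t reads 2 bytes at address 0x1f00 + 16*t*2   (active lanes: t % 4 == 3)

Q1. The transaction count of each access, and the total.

A1: 1 transaction
A2: 3 transactions
A3: 2 transactions
A4: 2 transactions

Answer: 1,3,2,2; total 8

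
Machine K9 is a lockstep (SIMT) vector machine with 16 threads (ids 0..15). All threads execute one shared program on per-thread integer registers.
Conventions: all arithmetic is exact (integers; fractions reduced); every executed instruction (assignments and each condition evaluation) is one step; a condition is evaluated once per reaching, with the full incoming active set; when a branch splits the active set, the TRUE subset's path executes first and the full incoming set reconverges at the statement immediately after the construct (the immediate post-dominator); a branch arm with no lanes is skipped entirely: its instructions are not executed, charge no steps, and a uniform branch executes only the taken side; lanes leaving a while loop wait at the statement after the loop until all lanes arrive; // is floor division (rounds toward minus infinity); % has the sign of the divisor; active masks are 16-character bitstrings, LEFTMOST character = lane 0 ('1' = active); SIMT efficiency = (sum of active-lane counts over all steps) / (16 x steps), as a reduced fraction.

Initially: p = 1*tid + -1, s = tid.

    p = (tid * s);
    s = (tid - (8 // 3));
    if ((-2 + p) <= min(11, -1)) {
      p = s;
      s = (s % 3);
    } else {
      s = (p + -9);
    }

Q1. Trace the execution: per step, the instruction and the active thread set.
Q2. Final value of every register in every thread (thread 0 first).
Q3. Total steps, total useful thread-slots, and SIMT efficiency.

step 0: p <- (tid * s)               1111111111111111
step 1: s <- (tid - (8 // 3))        1111111111111111
step 2: eval ((-2 + p) <= min(11, -1)) 1111111111111111
step 3: p <- s                       1100000000000000
step 4: s <- (s % 3)                 1100000000000000
step 5: s <- (p + -9)                0011111111111111

Answer: 6 steps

p: -2,-1,4,9,16,25,36,49,64,81,100,121,144,169,196,225
s: 1,2,-5,0,7,16,27,40,55,72,91,112,135,160,187,216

steps = 6; useful = 66; efficiency = 66/96 = 11/16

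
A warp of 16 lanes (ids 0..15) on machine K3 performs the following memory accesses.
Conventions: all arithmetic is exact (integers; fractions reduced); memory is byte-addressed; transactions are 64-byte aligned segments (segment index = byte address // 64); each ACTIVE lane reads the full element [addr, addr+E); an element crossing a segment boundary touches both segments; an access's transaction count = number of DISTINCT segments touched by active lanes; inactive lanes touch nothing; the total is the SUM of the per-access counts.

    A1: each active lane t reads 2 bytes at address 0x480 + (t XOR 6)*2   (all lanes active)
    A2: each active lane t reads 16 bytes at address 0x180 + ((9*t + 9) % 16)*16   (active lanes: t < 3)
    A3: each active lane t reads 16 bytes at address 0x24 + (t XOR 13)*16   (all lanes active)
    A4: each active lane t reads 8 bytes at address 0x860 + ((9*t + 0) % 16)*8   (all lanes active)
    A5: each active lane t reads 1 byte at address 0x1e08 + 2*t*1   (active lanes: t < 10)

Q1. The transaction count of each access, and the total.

A1: 1 transaction
A2: 2 transactions
A3: 5 transactions
A4: 3 transactions
A5: 1 transaction

Answer: 1,2,5,3,1; total 12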